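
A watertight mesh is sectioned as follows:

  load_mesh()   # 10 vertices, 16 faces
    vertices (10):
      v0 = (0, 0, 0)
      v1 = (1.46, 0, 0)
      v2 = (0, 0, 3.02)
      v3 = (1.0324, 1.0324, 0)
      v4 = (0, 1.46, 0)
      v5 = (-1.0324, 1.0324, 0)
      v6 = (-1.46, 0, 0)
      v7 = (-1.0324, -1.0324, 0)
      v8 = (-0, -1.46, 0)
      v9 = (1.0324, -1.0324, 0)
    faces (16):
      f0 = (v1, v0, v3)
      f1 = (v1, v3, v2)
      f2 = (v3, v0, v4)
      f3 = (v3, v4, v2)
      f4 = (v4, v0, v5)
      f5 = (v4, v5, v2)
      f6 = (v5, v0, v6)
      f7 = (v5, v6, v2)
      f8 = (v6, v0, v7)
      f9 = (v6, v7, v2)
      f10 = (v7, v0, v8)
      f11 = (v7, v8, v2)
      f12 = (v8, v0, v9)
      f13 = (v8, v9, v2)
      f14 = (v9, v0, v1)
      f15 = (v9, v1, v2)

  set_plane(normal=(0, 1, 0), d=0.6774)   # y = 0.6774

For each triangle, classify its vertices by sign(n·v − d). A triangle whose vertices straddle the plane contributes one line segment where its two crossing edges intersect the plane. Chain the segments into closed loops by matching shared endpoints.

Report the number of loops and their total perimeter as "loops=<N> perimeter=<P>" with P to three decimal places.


Straddling triangles (8 of 16):
  (v1,v0,v3) [--+] → (0.6774, 0.6774, 0)–(1.17943, 0.6774, 0)  len=0.5020
  (v1,v3,v2) [-+-] → (1.17943, 0.6774, 0)–(0.6774, 0.6774, 1.03845)  len=1.1534
  (v3,v0,v4) [+-+] → (0.6774, 0.6774, 0)–(0, 0.6774, 0)  len=0.6774
  (v3,v4,v2) [++-] → (0, 0.6774, 1.6188)–(0.6774, 0.6774, 1.03845)  len=0.8920
  (v4,v0,v5) [+-+] → (0, 0.6774, 0)–(-0.6774, 0.6774, 0)  len=0.6774
  (v4,v5,v2) [++-] → (-0.6774, 0.6774, 1.03845)–(0, 0.6774, 1.6188)  len=0.8920
  (v5,v0,v6) [+--] → (-0.6774, 0.6774, 0)–(-1.17943, 0.6774, 0)  len=0.5020
  (v5,v6,v2) [+--] → (-1.17943, 0.6774, 0)–(-0.6774, 0.6774, 1.03845)  len=1.1534

Chained into 1 loop(s):
  loop 1: 8 segments, perimeter = 6.4498
Total perimeter = 6.450

loops=1 perimeter=6.450


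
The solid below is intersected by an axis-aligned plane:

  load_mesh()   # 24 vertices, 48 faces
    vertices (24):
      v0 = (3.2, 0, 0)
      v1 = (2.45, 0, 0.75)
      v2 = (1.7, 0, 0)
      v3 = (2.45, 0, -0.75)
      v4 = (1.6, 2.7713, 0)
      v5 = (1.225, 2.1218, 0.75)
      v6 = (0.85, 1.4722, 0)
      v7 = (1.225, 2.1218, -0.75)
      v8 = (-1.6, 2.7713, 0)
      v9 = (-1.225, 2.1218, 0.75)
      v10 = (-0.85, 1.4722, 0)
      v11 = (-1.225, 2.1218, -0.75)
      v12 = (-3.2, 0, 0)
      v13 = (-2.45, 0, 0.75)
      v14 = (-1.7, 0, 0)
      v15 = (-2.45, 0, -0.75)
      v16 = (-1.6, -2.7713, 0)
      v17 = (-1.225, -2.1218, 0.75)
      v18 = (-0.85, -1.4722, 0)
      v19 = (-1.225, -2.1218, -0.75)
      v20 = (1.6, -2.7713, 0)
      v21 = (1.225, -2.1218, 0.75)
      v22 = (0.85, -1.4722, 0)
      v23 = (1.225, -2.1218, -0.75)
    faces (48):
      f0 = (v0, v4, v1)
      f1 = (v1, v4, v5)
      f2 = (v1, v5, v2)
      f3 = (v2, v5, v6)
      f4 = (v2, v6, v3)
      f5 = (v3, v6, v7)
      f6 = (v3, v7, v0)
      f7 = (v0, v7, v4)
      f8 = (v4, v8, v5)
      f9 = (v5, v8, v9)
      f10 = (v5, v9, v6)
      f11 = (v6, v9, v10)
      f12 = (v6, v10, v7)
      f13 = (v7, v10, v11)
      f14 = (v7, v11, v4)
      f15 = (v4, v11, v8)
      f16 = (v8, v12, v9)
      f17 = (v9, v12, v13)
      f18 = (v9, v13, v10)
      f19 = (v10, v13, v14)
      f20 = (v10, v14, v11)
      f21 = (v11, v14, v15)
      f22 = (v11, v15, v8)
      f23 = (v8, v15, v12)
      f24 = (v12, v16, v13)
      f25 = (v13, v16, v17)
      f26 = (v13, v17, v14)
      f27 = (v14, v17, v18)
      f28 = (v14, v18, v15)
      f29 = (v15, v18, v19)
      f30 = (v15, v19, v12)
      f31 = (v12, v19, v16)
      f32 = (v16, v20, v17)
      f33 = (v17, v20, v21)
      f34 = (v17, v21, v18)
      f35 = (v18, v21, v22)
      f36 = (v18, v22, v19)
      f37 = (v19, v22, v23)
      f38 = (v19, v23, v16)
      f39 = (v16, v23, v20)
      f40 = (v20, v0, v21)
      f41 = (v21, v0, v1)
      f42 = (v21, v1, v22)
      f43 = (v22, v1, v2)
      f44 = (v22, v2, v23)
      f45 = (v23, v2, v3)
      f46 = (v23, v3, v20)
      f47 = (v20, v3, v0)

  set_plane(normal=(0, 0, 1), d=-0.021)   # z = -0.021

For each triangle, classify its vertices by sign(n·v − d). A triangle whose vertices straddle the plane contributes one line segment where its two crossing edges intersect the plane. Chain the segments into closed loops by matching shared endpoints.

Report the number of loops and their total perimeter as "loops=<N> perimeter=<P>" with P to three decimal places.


Straddling triangles (24 of 48):
  (v2,v6,v3) [++-] → (0.8948, 1.43098, -0.021)–(1.721, 0, -0.021)  len=1.6524
  (v3,v6,v7) [-+-] → (0.8948, 1.43098, -0.021)–(0.8605, 1.49039, -0.021)  len=0.0686
  (v3,v7,v0) [--+] → (3.1447, 0.0594104, -0.021)–(3.179, 0, -0.021)  len=0.0686
  (v0,v7,v4) [+-+] → (3.1447, 0.0594104, -0.021)–(1.5895, 2.75311, -0.021)  len=3.1104
  (v6,v10,v7) [++-] → (-0.7919, 1.49039, -0.021)–(0.8605, 1.49039, -0.021)  len=1.6524
  (v7,v10,v11) [-+-] → (-0.7919, 1.49039, -0.021)–(-0.8605, 1.49039, -0.021)  len=0.0686
  (v7,v11,v4) [--+] → (1.5209, 2.75311, -0.021)–(1.5895, 2.75311, -0.021)  len=0.0686
  (v4,v11,v8) [+-+] → (1.5209, 2.75311, -0.021)–(-1.5895, 2.75311, -0.021)  len=3.1104
  (v10,v14,v11) [++-] → (-1.6867, 0.0594104, -0.021)–(-0.8605, 1.49039, -0.021)  len=1.6524
  (v11,v14,v15) [-+-] → (-1.6867, 0.0594104, -0.021)–(-1.721, 0, -0.021)  len=0.0686
  (v11,v15,v8) [--+] → (-1.6238, 2.6937, -0.021)–(-1.5895, 2.75311, -0.021)  len=0.0686
  (v8,v15,v12) [+-+] → (-1.6238, 2.6937, -0.021)–(-3.179, 0, -0.021)  len=3.1104
  (v14,v18,v15) [++-] → (-0.8948, -1.43098, -0.021)–(-1.721, 0, -0.021)  len=1.6524
  (v15,v18,v19) [-+-] → (-0.8948, -1.43098, -0.021)–(-0.8605, -1.49039, -0.021)  len=0.0686
  (v15,v19,v12) [--+] → (-3.1447, -0.0594104, -0.021)–(-3.179, 0, -0.021)  len=0.0686
  (v12,v19,v16) [+-+] → (-3.1447, -0.0594104, -0.021)–(-1.5895, -2.75311, -0.021)  len=3.1104
  (v18,v22,v19) [++-] → (0.7919, -1.49039, -0.021)–(-0.8605, -1.49039, -0.021)  len=1.6524
  (v19,v22,v23) [-+-] → (0.7919, -1.49039, -0.021)–(0.8605, -1.49039, -0.021)  len=0.0686
  (v19,v23,v16) [--+] → (-1.5209, -2.75311, -0.021)–(-1.5895, -2.75311, -0.021)  len=0.0686
  (v16,v23,v20) [+-+] → (-1.5209, -2.75311, -0.021)–(1.5895, -2.75311, -0.021)  len=3.1104
  (v22,v2,v23) [++-] → (1.6867, -0.0594104, -0.021)–(0.8605, -1.49039, -0.021)  len=1.6524
  (v23,v2,v3) [-+-] → (1.6867, -0.0594104, -0.021)–(1.721, 0, -0.021)  len=0.0686
  (v23,v3,v20) [--+] → (1.6238, -2.6937, -0.021)–(1.5895, -2.75311, -0.021)  len=0.0686
  (v20,v3,v0) [+-+] → (1.6238, -2.6937, -0.021)–(3.179, 0, -0.021)  len=3.1104

Chained into 2 loop(s):
  loop 1: 12 segments, perimeter = 10.3259
  loop 2: 12 segments, perimeter = 19.0741
Total perimeter = 29.400

loops=2 perimeter=29.400


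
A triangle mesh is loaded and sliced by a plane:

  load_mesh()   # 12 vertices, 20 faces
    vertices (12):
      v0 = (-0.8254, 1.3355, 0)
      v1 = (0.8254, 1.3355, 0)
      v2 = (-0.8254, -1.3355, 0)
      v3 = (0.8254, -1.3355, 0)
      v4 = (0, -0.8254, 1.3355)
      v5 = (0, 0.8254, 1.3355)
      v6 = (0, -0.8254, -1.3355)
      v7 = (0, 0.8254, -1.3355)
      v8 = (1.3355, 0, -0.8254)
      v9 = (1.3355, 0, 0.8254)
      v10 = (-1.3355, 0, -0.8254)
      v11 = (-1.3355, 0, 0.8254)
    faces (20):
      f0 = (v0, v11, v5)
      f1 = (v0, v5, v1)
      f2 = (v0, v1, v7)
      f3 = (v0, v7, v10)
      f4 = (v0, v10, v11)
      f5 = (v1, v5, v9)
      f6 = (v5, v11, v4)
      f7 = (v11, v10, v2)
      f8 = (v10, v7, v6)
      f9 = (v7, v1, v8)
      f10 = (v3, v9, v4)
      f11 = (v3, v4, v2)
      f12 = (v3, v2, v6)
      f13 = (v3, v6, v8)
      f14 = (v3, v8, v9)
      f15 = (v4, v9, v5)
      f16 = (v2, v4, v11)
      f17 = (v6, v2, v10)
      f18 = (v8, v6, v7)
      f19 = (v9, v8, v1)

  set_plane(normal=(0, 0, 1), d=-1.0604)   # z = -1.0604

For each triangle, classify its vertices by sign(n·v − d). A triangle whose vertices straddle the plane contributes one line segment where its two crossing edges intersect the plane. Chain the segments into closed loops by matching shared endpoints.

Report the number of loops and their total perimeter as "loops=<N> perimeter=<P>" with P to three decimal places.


loops=1 perimeter=5.314

Straddling triangles (8 of 20):
  (v0,v1,v7) [++-] → (0.170024, 0.930476, -1.0604)–(-0.170024, 0.930476, -1.0604)  len=0.3400
  (v0,v7,v10) [+-+] → (-0.170024, 0.930476, -1.0604)–(-0.720243, 0.380257, -1.0604)  len=0.7781
  (v10,v7,v6) [+--] → (-0.720243, 0.380257, -1.0604)–(-0.720243, -0.380257, -1.0604)  len=0.7605
  (v7,v1,v8) [-++] → (0.170024, 0.930476, -1.0604)–(0.720243, 0.380257, -1.0604)  len=0.7781
  (v3,v2,v6) [++-] → (-0.170024, -0.930476, -1.0604)–(0.170024, -0.930476, -1.0604)  len=0.3400
  (v3,v6,v8) [+-+] → (0.170024, -0.930476, -1.0604)–(0.720243, -0.380257, -1.0604)  len=0.7781
  (v6,v2,v10) [-++] → (-0.170024, -0.930476, -1.0604)–(-0.720243, -0.380257, -1.0604)  len=0.7781
  (v8,v6,v7) [+--] → (0.720243, -0.380257, -1.0604)–(0.720243, 0.380257, -1.0604)  len=0.7605

Chained into 1 loop(s):
  loop 1: 8 segments, perimeter = 5.3136
Total perimeter = 5.314


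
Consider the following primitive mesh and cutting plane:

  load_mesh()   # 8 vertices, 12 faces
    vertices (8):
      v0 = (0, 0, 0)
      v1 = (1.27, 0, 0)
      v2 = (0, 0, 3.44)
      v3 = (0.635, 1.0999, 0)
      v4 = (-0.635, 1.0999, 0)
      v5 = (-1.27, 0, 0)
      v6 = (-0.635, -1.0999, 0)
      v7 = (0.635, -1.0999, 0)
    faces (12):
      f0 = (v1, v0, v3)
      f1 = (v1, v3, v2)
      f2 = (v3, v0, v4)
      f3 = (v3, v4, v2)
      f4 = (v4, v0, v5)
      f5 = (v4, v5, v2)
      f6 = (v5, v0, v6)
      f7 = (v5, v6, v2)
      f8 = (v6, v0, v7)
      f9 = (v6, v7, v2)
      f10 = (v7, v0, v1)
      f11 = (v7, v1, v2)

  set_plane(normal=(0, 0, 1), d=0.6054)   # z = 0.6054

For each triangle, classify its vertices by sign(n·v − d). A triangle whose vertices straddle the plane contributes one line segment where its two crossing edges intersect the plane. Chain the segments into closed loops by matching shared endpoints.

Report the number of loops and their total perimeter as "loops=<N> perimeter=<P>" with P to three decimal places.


Straddling triangles (6 of 12):
  (v1,v3,v2) [--+] → (0.523247, 0.90633, 0.6054)–(1.04649, 0, 0.6054)  len=1.0465
  (v3,v4,v2) [--+] → (-0.523247, 0.90633, 0.6054)–(0.523247, 0.90633, 0.6054)  len=1.0465
  (v4,v5,v2) [--+] → (-1.04649, 0, 0.6054)–(-0.523247, 0.90633, 0.6054)  len=1.0465
  (v5,v6,v2) [--+] → (-0.523247, -0.90633, 0.6054)–(-1.04649, 0, 0.6054)  len=1.0465
  (v6,v7,v2) [--+] → (0.523247, -0.90633, 0.6054)–(-0.523247, -0.90633, 0.6054)  len=1.0465
  (v7,v1,v2) [--+] → (1.04649, 0, 0.6054)–(0.523247, -0.90633, 0.6054)  len=1.0465

Chained into 1 loop(s):
  loop 1: 6 segments, perimeter = 6.2791
Total perimeter = 6.279

loops=1 perimeter=6.279


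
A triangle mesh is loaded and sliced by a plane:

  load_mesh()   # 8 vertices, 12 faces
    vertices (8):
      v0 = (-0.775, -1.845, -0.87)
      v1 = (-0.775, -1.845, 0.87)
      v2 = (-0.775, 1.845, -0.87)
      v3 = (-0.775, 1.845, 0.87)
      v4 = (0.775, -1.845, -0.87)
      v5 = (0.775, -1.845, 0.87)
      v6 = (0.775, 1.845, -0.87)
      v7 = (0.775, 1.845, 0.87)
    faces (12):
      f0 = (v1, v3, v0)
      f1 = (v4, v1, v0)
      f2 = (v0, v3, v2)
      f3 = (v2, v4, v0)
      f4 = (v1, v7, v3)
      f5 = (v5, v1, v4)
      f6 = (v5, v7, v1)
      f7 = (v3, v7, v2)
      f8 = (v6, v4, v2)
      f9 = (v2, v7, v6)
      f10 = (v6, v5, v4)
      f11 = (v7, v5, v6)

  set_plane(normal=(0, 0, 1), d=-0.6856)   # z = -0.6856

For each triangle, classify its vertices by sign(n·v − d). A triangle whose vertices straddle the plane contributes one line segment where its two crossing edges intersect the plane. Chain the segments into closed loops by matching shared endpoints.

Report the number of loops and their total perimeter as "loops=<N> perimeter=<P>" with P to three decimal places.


Straddling triangles (8 of 12):
  (v1,v3,v0) [++-] → (-0.775, -1.45394, -0.6856)–(-0.775, -1.845, -0.6856)  len=0.3911
  (v4,v1,v0) [-+-] → (0.610736, -1.845, -0.6856)–(-0.775, -1.845, -0.6856)  len=1.3857
  (v0,v3,v2) [-+-] → (-0.775, -1.45394, -0.6856)–(-0.775, 1.845, -0.6856)  len=3.2989
  (v5,v1,v4) [++-] → (0.610736, -1.845, -0.6856)–(0.775, -1.845, -0.6856)  len=0.1643
  (v3,v7,v2) [++-] → (-0.610736, 1.845, -0.6856)–(-0.775, 1.845, -0.6856)  len=0.1643
  (v2,v7,v6) [-+-] → (-0.610736, 1.845, -0.6856)–(0.775, 1.845, -0.6856)  len=1.3857
  (v6,v5,v4) [-+-] → (0.775, 1.45394, -0.6856)–(0.775, -1.845, -0.6856)  len=3.2989
  (v7,v5,v6) [++-] → (0.775, 1.45394, -0.6856)–(0.775, 1.845, -0.6856)  len=0.3911

Chained into 1 loop(s):
  loop 1: 8 segments, perimeter = 10.4800
Total perimeter = 10.480

loops=1 perimeter=10.480


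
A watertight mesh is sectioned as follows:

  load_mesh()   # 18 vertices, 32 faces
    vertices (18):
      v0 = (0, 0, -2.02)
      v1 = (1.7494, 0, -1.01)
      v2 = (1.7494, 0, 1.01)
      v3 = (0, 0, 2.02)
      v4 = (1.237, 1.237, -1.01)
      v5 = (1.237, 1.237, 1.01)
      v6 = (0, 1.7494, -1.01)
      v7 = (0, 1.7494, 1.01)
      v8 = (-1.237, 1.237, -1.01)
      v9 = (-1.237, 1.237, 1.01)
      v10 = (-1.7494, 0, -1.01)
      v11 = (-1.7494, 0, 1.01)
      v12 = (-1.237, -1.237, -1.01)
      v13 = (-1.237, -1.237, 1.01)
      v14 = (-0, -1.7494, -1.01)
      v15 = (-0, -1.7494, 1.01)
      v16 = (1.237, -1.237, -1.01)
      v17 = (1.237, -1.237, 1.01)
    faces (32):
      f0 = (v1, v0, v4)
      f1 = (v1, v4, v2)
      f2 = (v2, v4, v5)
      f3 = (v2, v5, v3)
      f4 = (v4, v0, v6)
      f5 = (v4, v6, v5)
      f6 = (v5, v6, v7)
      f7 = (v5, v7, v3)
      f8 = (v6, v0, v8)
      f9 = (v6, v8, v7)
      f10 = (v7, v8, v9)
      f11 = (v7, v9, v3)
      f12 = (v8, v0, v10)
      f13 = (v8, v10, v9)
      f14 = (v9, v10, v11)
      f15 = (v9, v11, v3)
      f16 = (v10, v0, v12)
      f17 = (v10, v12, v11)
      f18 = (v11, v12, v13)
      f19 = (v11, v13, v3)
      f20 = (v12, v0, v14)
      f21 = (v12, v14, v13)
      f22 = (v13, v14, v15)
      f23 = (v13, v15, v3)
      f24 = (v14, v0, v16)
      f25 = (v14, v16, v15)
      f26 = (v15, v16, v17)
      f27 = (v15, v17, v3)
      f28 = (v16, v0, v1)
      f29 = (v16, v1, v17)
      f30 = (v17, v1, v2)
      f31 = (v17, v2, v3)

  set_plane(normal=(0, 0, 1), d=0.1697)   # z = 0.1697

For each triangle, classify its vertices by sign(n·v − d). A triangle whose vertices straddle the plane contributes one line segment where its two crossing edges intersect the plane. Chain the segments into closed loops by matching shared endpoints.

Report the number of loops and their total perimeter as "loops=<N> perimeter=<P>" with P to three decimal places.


Straddling triangles (16 of 32):
  (v1,v4,v2) [--+] → (1.53625, 0.51458, 0.1697)–(1.7494, 0, 0.1697)  len=0.5570
  (v2,v4,v5) [+-+] → (1.53625, 0.51458, 0.1697)–(1.237, 1.237, 0.1697)  len=0.7819
  (v4,v6,v5) [--+] → (0.72242, 1.45015, 0.1697)–(1.237, 1.237, 0.1697)  len=0.5570
  (v5,v6,v7) [+-+] → (0.72242, 1.45015, 0.1697)–(0, 1.7494, 0.1697)  len=0.7819
  (v6,v8,v7) [--+] → (-0.51458, 1.53625, 0.1697)–(0, 1.7494, 0.1697)  len=0.5570
  (v7,v8,v9) [+-+] → (-0.51458, 1.53625, 0.1697)–(-1.237, 1.237, 0.1697)  len=0.7819
  (v8,v10,v9) [--+] → (-1.45015, 0.72242, 0.1697)–(-1.237, 1.237, 0.1697)  len=0.5570
  (v9,v10,v11) [+-+] → (-1.45015, 0.72242, 0.1697)–(-1.7494, 0, 0.1697)  len=0.7819
  (v10,v12,v11) [--+] → (-1.53625, -0.51458, 0.1697)–(-1.7494, 0, 0.1697)  len=0.5570
  (v11,v12,v13) [+-+] → (-1.53625, -0.51458, 0.1697)–(-1.237, -1.237, 0.1697)  len=0.7819
  (v12,v14,v13) [--+] → (-0.72242, -1.45015, 0.1697)–(-1.237, -1.237, 0.1697)  len=0.5570
  (v13,v14,v15) [+-+] → (-0.72242, -1.45015, 0.1697)–(0, -1.7494, 0.1697)  len=0.7819
  (v14,v16,v15) [--+] → (0.51458, -1.53625, 0.1697)–(0, -1.7494, 0.1697)  len=0.5570
  (v15,v16,v17) [+-+] → (0.51458, -1.53625, 0.1697)–(1.237, -1.237, 0.1697)  len=0.7819
  (v16,v1,v17) [--+] → (1.45015, -0.72242, 0.1697)–(1.237, -1.237, 0.1697)  len=0.5570
  (v17,v1,v2) [+-+] → (1.45015, -0.72242, 0.1697)–(1.7494, 0, 0.1697)  len=0.7819

Chained into 1 loop(s):
  loop 1: 16 segments, perimeter = 10.7114
Total perimeter = 10.711

loops=1 perimeter=10.711


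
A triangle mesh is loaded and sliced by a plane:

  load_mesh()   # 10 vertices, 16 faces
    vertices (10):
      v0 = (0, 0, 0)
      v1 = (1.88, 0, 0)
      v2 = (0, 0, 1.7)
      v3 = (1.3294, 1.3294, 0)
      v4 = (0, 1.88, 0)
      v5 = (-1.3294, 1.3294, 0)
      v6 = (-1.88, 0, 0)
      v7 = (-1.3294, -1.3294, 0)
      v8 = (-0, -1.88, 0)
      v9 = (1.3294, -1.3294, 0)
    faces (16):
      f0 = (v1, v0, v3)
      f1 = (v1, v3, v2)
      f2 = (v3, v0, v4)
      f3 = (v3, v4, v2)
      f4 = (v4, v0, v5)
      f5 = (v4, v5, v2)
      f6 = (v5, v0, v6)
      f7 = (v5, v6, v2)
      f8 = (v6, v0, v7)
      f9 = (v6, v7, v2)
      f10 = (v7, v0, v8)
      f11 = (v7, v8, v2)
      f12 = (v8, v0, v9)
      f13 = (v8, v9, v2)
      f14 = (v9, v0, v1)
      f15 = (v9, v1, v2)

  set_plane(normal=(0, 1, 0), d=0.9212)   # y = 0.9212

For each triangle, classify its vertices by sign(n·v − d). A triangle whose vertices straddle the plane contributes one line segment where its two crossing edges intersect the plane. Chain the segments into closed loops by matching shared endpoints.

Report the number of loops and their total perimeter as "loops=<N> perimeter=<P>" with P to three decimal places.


Straddling triangles (8 of 16):
  (v1,v0,v3) [--+] → (0.9212, 0.9212, 0)–(1.49846, 0.9212, 0)  len=0.5773
  (v1,v3,v2) [-+-] → (1.49846, 0.9212, 0)–(0.9212, 0.9212, 0.521995)  len=0.7783
  (v3,v0,v4) [+-+] → (0.9212, 0.9212, 0)–(0, 0.9212, 0)  len=0.9212
  (v3,v4,v2) [++-] → (0, 0.9212, 0.867)–(0.9212, 0.9212, 0.521995)  len=0.9837
  (v4,v0,v5) [+-+] → (0, 0.9212, 0)–(-0.9212, 0.9212, 0)  len=0.9212
  (v4,v5,v2) [++-] → (-0.9212, 0.9212, 0.521995)–(0, 0.9212, 0.867)  len=0.9837
  (v5,v0,v6) [+--] → (-0.9212, 0.9212, 0)–(-1.49846, 0.9212, 0)  len=0.5773
  (v5,v6,v2) [+--] → (-1.49846, 0.9212, 0)–(-0.9212, 0.9212, 0.521995)  len=0.7783

Chained into 1 loop(s):
  loop 1: 8 segments, perimeter = 6.5209
Total perimeter = 6.521

loops=1 perimeter=6.521


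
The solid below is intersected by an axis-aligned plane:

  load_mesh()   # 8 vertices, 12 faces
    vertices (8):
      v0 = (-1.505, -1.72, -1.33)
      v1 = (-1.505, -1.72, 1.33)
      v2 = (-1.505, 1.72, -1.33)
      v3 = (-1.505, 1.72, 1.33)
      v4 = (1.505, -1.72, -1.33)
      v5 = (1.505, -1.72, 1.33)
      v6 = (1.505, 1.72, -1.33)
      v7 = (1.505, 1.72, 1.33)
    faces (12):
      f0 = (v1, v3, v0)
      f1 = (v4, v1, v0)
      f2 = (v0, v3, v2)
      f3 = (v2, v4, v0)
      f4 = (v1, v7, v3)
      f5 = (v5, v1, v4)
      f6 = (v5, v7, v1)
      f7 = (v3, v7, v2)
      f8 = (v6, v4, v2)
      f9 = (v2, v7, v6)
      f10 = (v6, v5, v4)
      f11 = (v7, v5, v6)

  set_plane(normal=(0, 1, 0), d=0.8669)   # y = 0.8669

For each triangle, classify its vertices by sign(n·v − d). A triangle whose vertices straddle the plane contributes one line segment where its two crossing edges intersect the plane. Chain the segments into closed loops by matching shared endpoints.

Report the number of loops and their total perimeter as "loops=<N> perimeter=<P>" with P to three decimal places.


Straddling triangles (8 of 12):
  (v1,v3,v0) [-+-] → (-1.505, 0.8669, 1.33)–(-1.505, 0.8669, 0.670335)  len=0.6597
  (v0,v3,v2) [-++] → (-1.505, 0.8669, 0.670335)–(-1.505, 0.8669, -1.33)  len=2.0003
  (v2,v4,v0) [+--] → (-0.758537, 0.8669, -1.33)–(-1.505, 0.8669, -1.33)  len=0.7465
  (v1,v7,v3) [-++] → (0.758538, 0.8669, 1.33)–(-1.505, 0.8669, 1.33)  len=2.2635
  (v5,v7,v1) [-+-] → (1.505, 0.8669, 1.33)–(0.758537, 0.8669, 1.33)  len=0.7465
  (v6,v4,v2) [+-+] → (1.505, 0.8669, -1.33)–(-0.758538, 0.8669, -1.33)  len=2.2635
  (v6,v5,v4) [+--] → (1.505, 0.8669, -0.670335)–(1.505, 0.8669, -1.33)  len=0.6597
  (v7,v5,v6) [+-+] → (1.505, 0.8669, 1.33)–(1.505, 0.8669, -0.670335)  len=2.0003

Chained into 1 loop(s):
  loop 1: 8 segments, perimeter = 11.3400
Total perimeter = 11.340

loops=1 perimeter=11.340


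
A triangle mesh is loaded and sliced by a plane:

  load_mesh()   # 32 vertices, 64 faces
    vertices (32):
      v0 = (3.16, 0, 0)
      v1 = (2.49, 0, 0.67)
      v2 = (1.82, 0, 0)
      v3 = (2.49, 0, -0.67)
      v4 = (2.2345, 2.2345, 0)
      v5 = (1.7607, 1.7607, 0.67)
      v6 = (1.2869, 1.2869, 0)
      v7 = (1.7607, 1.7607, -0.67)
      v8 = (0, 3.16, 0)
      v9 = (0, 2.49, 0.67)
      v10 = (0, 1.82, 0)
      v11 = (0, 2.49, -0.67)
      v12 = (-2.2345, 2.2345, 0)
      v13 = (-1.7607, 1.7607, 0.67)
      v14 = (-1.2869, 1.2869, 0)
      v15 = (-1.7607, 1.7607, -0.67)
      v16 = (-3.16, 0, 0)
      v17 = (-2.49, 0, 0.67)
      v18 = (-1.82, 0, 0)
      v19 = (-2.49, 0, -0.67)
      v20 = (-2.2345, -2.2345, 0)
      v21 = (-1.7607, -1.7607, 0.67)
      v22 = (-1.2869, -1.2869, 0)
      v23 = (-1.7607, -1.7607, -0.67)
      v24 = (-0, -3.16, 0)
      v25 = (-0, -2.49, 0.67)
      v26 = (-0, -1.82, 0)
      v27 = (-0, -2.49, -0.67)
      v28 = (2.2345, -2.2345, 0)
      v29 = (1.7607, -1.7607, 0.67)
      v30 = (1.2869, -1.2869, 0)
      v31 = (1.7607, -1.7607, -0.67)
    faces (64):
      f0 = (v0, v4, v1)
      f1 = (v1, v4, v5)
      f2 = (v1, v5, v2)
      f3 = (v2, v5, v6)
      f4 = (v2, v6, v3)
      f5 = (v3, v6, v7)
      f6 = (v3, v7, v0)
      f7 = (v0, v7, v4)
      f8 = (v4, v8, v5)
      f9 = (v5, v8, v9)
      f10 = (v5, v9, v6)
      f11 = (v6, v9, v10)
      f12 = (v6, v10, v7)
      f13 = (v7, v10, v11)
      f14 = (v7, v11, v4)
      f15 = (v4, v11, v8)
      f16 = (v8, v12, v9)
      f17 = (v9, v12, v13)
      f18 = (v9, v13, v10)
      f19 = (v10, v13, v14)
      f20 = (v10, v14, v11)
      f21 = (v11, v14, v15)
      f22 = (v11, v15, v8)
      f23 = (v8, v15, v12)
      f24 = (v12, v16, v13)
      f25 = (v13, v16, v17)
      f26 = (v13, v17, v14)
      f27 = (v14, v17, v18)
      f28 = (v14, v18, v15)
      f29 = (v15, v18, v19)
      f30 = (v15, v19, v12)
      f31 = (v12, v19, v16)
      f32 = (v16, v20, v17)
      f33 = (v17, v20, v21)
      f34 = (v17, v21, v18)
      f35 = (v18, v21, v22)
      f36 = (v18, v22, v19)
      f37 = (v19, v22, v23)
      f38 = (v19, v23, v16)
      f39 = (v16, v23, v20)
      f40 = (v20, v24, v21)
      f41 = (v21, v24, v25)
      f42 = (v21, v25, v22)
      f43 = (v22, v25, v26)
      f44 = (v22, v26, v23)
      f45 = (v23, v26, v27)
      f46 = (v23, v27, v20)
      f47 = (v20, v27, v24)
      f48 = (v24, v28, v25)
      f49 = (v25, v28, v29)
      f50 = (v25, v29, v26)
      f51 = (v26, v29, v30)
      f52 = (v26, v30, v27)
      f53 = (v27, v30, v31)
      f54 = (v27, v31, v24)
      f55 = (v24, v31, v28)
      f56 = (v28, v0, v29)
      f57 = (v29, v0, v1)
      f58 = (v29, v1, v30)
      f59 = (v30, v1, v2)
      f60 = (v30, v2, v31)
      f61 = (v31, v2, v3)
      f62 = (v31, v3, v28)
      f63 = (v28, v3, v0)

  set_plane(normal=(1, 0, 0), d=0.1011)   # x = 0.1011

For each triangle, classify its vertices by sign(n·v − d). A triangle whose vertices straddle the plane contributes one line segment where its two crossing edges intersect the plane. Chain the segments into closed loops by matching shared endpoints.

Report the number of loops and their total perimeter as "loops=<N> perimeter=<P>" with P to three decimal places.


Straddling triangles (16 of 64):
  (v4,v8,v5) [+-+] → (0.1011, 3.11813, 0)–(0.1011, 3.07965, 0.0384716)  len=0.0544
  (v5,v8,v9) [+--] → (0.1011, 3.07965, 0.0384716)–(0.1011, 2.44812, 0.67)  len=0.8931
  (v5,v9,v6) [+-+] → (0.1011, 2.44812, 0.67)–(0.1011, 2.39548, 0.617364)  len=0.0744
  (v6,v9,v10) [+--] → (0.1011, 2.39548, 0.617364)–(0.1011, 1.77812, 0)  len=0.8731
  (v6,v10,v7) [+-+] → (0.1011, 1.77812, 0)–(0.1011, 1.81659, -0.0384716)  len=0.0544
  (v7,v10,v11) [+--] → (0.1011, 1.81659, -0.0384716)–(0.1011, 2.44812, -0.67)  len=0.8931
  (v7,v11,v4) [+-+] → (0.1011, 2.44812, -0.67)–(0.1011, 2.47844, -0.639686)  len=0.0429
  (v4,v11,v8) [+--] → (0.1011, 2.47844, -0.639686)–(0.1011, 3.11813, 0)  len=0.9047
  (v24,v28,v25) [-+-] → (0.1011, -3.11813, 0)–(0.1011, -2.47844, 0.639686)  len=0.9047
  (v25,v28,v29) [-++] → (0.1011, -2.47844, 0.639686)–(0.1011, -2.44812, 0.67)  len=0.0429
  (v25,v29,v26) [-+-] → (0.1011, -2.44812, 0.67)–(0.1011, -1.81659, 0.0384716)  len=0.8931
  (v26,v29,v30) [-++] → (0.1011, -1.81659, 0.0384716)–(0.1011, -1.77812, 0)  len=0.0544
  (v26,v30,v27) [-+-] → (0.1011, -1.77812, 0)–(0.1011, -2.39548, -0.617364)  len=0.8731
  (v27,v30,v31) [-++] → (0.1011, -2.39548, -0.617364)–(0.1011, -2.44812, -0.67)  len=0.0744
  (v27,v31,v24) [-+-] → (0.1011, -2.44812, -0.67)–(0.1011, -3.07965, -0.0384716)  len=0.8931
  (v24,v31,v28) [-++] → (0.1011, -3.07965, -0.0384716)–(0.1011, -3.11813, 0)  len=0.0544

Chained into 2 loop(s):
  loop 1: 8 segments, perimeter = 3.7901
  loop 2: 8 segments, perimeter = 3.7901
Total perimeter = 7.580

loops=2 perimeter=7.580


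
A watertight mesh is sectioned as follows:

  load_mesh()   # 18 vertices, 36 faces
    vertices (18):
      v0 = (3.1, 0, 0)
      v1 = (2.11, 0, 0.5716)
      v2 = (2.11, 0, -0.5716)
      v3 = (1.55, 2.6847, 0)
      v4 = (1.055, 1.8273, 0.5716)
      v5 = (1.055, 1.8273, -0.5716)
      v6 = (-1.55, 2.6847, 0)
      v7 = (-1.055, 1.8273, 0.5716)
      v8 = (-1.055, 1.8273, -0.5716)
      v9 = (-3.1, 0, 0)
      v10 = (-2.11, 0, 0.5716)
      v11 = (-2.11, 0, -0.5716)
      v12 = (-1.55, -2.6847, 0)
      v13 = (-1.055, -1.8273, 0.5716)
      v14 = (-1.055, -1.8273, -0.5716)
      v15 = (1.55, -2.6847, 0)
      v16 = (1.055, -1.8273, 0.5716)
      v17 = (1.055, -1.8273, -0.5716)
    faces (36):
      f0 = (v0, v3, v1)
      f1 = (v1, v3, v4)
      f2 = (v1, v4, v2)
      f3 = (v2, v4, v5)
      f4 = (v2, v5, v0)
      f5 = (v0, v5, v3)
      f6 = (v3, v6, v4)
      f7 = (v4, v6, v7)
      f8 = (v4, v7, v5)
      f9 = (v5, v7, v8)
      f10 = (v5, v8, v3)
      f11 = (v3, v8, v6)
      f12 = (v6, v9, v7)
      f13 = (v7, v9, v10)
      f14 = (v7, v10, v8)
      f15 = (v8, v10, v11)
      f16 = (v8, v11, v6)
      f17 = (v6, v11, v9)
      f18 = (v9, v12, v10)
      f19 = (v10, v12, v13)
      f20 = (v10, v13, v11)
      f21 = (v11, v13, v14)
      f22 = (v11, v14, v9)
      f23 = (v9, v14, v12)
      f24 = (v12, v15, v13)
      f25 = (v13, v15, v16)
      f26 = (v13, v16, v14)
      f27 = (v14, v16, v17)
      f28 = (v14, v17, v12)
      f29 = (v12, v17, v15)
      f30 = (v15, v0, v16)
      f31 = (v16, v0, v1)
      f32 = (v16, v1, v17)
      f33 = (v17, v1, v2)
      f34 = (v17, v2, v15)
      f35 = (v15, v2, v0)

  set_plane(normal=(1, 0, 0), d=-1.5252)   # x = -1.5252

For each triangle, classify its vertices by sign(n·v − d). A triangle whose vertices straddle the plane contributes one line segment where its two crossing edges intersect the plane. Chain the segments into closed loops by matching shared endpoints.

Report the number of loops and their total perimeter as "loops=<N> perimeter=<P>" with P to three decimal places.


loops=2 perimeter=9.361

Straddling triangles (16 of 36):
  (v3,v6,v4) [+-+] → (-1.5252, 2.6847, 0)–(-1.5252, 2.67654, 0.00544172)  len=0.0098
  (v4,v6,v7) [+-+] → (-1.5252, 2.67654, 0.00544172)–(-1.5252, 2.64174, 0.0286377)  len=0.0418
  (v3,v8,v6) [++-] → (-1.5252, 2.64174, -0.0286377)–(-1.5252, 2.6847, 0)  len=0.0516
  (v6,v9,v7) [--+] → (-1.5252, 1.40716, 0.440174)–(-1.5252, 2.64174, 0.0286377)  len=1.3014
  (v7,v9,v10) [+--] → (-1.5252, 1.40716, 0.440174)–(-1.5252, 1.0129, 0.5716)  len=0.4156
  (v7,v10,v8) [+-+] → (-1.5252, 1.0129, 0.5716)–(-1.5252, 1.0129, -0.0620904)  len=0.6337
  (v8,v10,v11) [+--] → (-1.5252, 1.0129, -0.0620904)–(-1.5252, 1.0129, -0.5716)  len=0.5095
  (v8,v11,v6) [+--] → (-1.5252, 1.0129, -0.5716)–(-1.5252, 2.64174, -0.0286377)  len=1.7170
  (v10,v12,v13) [--+] → (-1.5252, -2.64174, 0.0286377)–(-1.5252, -1.0129, 0.5716)  len=1.7170
  (v10,v13,v11) [-+-] → (-1.5252, -1.0129, 0.5716)–(-1.5252, -1.0129, 0.0620904)  len=0.5095
  (v11,v13,v14) [-++] → (-1.5252, -1.0129, 0.0620904)–(-1.5252, -1.0129, -0.5716)  len=0.6337
  (v11,v14,v9) [-+-] → (-1.5252, -1.0129, -0.5716)–(-1.5252, -1.40716, -0.440174)  len=0.4156
  (v9,v14,v12) [-+-] → (-1.5252, -1.40716, -0.440174)–(-1.5252, -2.64174, -0.0286377)  len=1.3014
  (v12,v15,v13) [-++] → (-1.5252, -2.6847, 0)–(-1.5252, -2.64174, 0.0286377)  len=0.0516
  (v14,v17,v12) [++-] → (-1.5252, -2.67654, -0.00544172)–(-1.5252, -2.64174, -0.0286377)  len=0.0418
  (v12,v17,v15) [-++] → (-1.5252, -2.67654, -0.00544172)–(-1.5252, -2.6847, 0)  len=0.0098

Chained into 2 loop(s):
  loop 1: 8 segments, perimeter = 4.6804
  loop 2: 8 segments, perimeter = 4.6804
Total perimeter = 9.361


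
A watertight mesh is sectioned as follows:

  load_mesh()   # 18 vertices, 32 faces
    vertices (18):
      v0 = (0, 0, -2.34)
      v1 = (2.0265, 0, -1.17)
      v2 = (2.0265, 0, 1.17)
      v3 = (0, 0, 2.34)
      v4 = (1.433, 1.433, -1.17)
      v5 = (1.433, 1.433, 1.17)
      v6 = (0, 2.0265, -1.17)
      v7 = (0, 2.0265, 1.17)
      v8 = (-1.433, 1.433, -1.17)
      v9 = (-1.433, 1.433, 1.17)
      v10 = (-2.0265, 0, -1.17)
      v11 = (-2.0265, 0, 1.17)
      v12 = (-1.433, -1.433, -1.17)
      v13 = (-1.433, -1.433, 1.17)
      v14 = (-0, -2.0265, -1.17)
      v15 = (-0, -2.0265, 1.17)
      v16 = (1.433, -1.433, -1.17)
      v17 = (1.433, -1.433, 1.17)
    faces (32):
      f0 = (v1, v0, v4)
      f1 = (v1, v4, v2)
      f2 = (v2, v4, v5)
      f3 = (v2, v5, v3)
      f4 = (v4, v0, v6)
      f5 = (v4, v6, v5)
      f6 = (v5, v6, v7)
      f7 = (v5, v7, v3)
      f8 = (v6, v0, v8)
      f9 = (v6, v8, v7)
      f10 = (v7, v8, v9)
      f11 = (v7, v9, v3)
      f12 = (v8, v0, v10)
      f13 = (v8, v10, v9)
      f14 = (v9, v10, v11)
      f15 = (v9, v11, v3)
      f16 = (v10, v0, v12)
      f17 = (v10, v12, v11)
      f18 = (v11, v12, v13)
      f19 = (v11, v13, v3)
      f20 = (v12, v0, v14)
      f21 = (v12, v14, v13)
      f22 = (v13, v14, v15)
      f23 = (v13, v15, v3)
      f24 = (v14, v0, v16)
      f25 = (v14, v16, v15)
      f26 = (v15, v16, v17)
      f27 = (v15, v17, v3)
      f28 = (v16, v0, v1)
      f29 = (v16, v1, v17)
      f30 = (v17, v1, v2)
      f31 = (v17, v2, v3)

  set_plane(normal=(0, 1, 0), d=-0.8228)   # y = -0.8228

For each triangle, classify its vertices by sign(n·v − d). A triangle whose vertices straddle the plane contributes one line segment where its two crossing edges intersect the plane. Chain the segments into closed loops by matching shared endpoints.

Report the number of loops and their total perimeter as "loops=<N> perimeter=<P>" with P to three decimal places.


loops=1 perimeter=12.050

Straddling triangles (12 of 32):
  (v10,v0,v12) [++-] → (-0.8228, -0.8228, -1.66821)–(-1.68572, -0.8228, -1.17)  len=0.9964
  (v10,v12,v11) [+-+] → (-1.68572, -0.8228, -1.17)–(-1.68572, -0.8228, -0.173581)  len=0.9964
  (v11,v12,v13) [+--] → (-1.68572, -0.8228, -0.173581)–(-1.68572, -0.8228, 1.17)  len=1.3436
  (v11,v13,v3) [+-+] → (-1.68572, -0.8228, 1.17)–(-0.8228, -0.8228, 1.66821)  len=0.9964
  (v12,v0,v14) [-+-] → (-0.8228, -0.8228, -1.66821)–(0, -0.8228, -1.86496)  len=0.8460
  (v13,v15,v3) [--+] → (0, -0.8228, 1.86496)–(-0.8228, -0.8228, 1.66821)  len=0.8460
  (v14,v0,v16) [-+-] → (0, -0.8228, -1.86496)–(0.8228, -0.8228, -1.66821)  len=0.8460
  (v15,v17,v3) [--+] → (0.8228, -0.8228, 1.66821)–(0, -0.8228, 1.86496)  len=0.8460
  (v16,v0,v1) [-++] → (0.8228, -0.8228, -1.66821)–(1.68572, -0.8228, -1.17)  len=0.9964
  (v16,v1,v17) [-+-] → (1.68572, -0.8228, -1.17)–(1.68572, -0.8228, 0.173581)  len=1.3436
  (v17,v1,v2) [-++] → (1.68572, -0.8228, 0.173581)–(1.68572, -0.8228, 1.17)  len=0.9964
  (v17,v2,v3) [-++] → (1.68572, -0.8228, 1.17)–(0.8228, -0.8228, 1.66821)  len=0.9964

Chained into 1 loop(s):
  loop 1: 12 segments, perimeter = 12.0497
Total perimeter = 12.050


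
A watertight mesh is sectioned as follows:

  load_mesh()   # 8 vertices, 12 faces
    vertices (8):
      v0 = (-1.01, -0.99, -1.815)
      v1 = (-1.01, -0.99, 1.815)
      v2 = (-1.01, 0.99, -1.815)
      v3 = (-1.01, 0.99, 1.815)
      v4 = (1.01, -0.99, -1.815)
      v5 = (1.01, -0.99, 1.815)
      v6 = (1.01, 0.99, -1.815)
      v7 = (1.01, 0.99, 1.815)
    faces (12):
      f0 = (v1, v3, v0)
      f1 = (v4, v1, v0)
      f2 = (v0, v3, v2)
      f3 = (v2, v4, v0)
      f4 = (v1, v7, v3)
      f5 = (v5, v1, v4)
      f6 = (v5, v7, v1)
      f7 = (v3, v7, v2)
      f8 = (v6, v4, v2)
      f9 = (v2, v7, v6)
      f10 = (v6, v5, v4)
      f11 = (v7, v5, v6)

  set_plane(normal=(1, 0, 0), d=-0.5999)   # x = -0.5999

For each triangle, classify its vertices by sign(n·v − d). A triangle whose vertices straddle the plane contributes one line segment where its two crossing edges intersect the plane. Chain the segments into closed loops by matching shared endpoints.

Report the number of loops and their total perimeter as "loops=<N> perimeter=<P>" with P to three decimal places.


Straddling triangles (8 of 12):
  (v4,v1,v0) [+--] → (-0.5999, -0.99, 1.07804)–(-0.5999, -0.99, -1.815)  len=2.8930
  (v2,v4,v0) [-+-] → (-0.5999, 0.588021, -1.815)–(-0.5999, -0.99, -1.815)  len=1.5780
  (v1,v7,v3) [-+-] → (-0.5999, -0.588021, 1.815)–(-0.5999, 0.99, 1.815)  len=1.5780
  (v5,v1,v4) [+-+] → (-0.5999, -0.99, 1.815)–(-0.5999, -0.99, 1.07804)  len=0.7370
  (v5,v7,v1) [++-] → (-0.5999, -0.588021, 1.815)–(-0.5999, -0.99, 1.815)  len=0.4020
  (v3,v7,v2) [-+-] → (-0.5999, 0.99, 1.815)–(-0.5999, 0.99, -1.07804)  len=2.8930
  (v6,v4,v2) [++-] → (-0.5999, 0.588021, -1.815)–(-0.5999, 0.99, -1.815)  len=0.4020
  (v2,v7,v6) [-++] → (-0.5999, 0.99, -1.07804)–(-0.5999, 0.99, -1.815)  len=0.7370

Chained into 1 loop(s):
  loop 1: 8 segments, perimeter = 11.2200
Total perimeter = 11.220

loops=1 perimeter=11.220


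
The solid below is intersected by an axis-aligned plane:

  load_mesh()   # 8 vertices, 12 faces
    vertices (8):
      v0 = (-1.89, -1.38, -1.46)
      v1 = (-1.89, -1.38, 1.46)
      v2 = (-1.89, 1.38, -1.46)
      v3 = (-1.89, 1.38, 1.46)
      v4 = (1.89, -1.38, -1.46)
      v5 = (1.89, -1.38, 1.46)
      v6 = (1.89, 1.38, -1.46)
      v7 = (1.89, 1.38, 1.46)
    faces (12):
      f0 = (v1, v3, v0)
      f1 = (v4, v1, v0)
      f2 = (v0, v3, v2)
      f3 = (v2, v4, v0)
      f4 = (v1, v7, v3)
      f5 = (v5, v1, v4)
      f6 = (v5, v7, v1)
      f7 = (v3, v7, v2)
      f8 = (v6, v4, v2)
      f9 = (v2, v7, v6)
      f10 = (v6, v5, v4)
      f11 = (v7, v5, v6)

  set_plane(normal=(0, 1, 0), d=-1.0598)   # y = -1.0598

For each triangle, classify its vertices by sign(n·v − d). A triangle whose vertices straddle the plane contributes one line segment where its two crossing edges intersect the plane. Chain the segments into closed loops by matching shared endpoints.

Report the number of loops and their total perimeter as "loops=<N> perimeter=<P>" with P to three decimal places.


loops=1 perimeter=13.400

Straddling triangles (8 of 12):
  (v1,v3,v0) [-+-] → (-1.89, -1.0598, 1.46)–(-1.89, -1.0598, -1.12124)  len=2.5812
  (v0,v3,v2) [-++] → (-1.89, -1.0598, -1.12124)–(-1.89, -1.0598, -1.46)  len=0.3388
  (v2,v4,v0) [+--] → (1.45147, -1.0598, -1.46)–(-1.89, -1.0598, -1.46)  len=3.3415
  (v1,v7,v3) [-++] → (-1.45147, -1.0598, 1.46)–(-1.89, -1.0598, 1.46)  len=0.4385
  (v5,v7,v1) [-+-] → (1.89, -1.0598, 1.46)–(-1.45147, -1.0598, 1.46)  len=3.3415
  (v6,v4,v2) [+-+] → (1.89, -1.0598, -1.46)–(1.45147, -1.0598, -1.46)  len=0.4385
  (v6,v5,v4) [+--] → (1.89, -1.0598, 1.12124)–(1.89, -1.0598, -1.46)  len=2.5812
  (v7,v5,v6) [+-+] → (1.89, -1.0598, 1.46)–(1.89, -1.0598, 1.12124)  len=0.3388

Chained into 1 loop(s):
  loop 1: 8 segments, perimeter = 13.4000
Total perimeter = 13.400


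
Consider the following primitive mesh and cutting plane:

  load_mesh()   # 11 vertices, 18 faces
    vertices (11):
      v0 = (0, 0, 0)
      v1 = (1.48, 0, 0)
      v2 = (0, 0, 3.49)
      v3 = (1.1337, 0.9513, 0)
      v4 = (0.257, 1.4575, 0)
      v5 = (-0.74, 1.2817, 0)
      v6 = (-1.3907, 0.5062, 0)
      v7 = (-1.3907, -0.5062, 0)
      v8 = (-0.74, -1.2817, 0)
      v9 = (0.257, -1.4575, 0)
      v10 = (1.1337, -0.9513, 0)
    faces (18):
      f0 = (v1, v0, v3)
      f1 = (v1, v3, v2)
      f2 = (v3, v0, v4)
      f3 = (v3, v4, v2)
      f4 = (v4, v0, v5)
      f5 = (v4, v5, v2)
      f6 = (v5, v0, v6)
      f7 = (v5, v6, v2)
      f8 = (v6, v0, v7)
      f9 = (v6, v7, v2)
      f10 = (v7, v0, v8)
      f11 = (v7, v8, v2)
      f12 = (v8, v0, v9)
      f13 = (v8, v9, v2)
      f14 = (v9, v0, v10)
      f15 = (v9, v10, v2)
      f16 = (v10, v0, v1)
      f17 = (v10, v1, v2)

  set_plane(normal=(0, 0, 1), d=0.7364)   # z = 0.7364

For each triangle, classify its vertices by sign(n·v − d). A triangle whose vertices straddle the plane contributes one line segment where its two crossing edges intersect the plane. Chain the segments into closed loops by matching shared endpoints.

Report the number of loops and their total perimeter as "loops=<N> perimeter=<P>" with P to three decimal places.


Straddling triangles (9 of 18):
  (v1,v3,v2) [--+] → (0.894486, 0.750573, 0.7364)–(1.16772, 0, 0.7364)  len=0.7988
  (v3,v4,v2) [--+] → (0.202772, 1.14996, 0.7364)–(0.894486, 0.750573, 0.7364)  len=0.7987
  (v4,v5,v2) [--+] → (-0.583858, 1.01126, 0.7364)–(0.202772, 1.14996, 0.7364)  len=0.7988
  (v5,v6,v2) [--+] → (-1.09726, 0.39939, 0.7364)–(-0.583858, 1.01126, 0.7364)  len=0.7987
  (v6,v7,v2) [--+] → (-1.09726, -0.39939, 0.7364)–(-1.09726, 0.39939, 0.7364)  len=0.7988
  (v7,v8,v2) [--+] → (-0.583858, -1.01126, 0.7364)–(-1.09726, -0.39939, 0.7364)  len=0.7987
  (v8,v9,v2) [--+] → (0.202772, -1.14996, 0.7364)–(-0.583858, -1.01126, 0.7364)  len=0.7988
  (v9,v10,v2) [--+] → (0.894486, -0.750573, 0.7364)–(0.202772, -1.14996, 0.7364)  len=0.7987
  (v10,v1,v2) [--+] → (1.16772, 0, 0.7364)–(0.894486, -0.750573, 0.7364)  len=0.7988

Chained into 1 loop(s):
  loop 1: 9 segments, perimeter = 7.1888
Total perimeter = 7.189

loops=1 perimeter=7.189


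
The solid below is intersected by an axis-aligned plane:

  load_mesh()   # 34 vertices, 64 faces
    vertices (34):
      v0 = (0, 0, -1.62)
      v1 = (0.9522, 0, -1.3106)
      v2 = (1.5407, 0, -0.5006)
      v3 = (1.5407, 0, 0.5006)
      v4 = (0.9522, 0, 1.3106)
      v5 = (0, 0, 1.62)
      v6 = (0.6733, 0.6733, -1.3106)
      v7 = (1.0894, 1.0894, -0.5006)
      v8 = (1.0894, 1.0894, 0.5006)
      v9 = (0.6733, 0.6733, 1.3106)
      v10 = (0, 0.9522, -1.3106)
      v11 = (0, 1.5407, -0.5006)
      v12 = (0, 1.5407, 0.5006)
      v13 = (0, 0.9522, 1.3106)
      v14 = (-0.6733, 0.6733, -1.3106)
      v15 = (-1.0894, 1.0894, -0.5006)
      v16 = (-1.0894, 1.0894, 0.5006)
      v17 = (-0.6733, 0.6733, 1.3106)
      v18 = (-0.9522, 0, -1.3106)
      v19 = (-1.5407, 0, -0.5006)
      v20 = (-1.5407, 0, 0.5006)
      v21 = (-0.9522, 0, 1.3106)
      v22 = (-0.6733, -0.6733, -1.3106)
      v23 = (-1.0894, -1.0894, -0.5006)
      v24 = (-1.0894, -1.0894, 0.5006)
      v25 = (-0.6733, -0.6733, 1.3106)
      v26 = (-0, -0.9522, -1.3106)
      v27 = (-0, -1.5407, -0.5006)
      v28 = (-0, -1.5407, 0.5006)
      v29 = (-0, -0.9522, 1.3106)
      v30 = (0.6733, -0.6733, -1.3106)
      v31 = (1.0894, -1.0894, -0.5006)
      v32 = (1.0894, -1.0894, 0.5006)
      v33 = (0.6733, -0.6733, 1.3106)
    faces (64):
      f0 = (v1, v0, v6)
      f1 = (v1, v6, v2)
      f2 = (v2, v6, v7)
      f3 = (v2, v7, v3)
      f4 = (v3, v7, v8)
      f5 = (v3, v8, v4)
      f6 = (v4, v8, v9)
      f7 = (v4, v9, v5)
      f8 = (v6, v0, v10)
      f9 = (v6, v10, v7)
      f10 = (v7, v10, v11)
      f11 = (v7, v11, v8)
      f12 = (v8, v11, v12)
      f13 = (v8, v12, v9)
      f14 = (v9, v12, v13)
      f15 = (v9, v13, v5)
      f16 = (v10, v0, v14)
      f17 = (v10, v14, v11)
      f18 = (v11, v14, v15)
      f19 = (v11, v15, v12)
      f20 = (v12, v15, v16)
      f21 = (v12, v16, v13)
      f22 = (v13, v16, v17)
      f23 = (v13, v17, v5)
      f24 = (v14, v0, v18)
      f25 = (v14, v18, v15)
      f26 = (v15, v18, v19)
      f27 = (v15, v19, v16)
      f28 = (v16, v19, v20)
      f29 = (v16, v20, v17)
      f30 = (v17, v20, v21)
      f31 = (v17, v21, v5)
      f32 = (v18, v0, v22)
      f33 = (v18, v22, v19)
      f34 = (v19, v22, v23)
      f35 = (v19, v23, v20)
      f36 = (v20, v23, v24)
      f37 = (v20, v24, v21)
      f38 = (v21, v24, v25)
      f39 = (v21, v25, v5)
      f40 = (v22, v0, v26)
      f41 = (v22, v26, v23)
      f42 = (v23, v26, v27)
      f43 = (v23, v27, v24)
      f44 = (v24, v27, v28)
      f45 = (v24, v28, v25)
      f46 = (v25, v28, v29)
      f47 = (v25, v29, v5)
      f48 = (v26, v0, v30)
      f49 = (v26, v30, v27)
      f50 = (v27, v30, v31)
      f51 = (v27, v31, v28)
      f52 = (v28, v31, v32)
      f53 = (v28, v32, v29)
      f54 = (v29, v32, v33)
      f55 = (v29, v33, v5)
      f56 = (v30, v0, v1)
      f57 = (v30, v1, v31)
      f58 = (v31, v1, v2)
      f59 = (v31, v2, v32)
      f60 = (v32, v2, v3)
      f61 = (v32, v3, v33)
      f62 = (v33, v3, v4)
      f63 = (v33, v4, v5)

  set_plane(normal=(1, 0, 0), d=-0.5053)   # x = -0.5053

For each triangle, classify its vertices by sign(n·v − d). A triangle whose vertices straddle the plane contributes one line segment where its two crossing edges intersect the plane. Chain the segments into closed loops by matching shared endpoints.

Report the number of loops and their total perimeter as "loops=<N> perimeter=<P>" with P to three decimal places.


loops=1 perimeter=9.046

Straddling triangles (20 of 64):
  (v10,v0,v14) [++-] → (-0.5053, 0.5053, -1.3878)–(-0.5053, 0.74289, -1.3106)  len=0.2498
  (v10,v14,v11) [+-+] → (-0.5053, 0.74289, -1.3106)–(-0.5053, 0.889731, -1.10849)  len=0.2498
  (v11,v14,v15) [+--] → (-0.5053, 0.889731, -1.10849)–(-0.5053, 1.33137, -0.5006)  len=0.7514
  (v11,v15,v12) [+-+] → (-0.5053, 1.33137, -0.5006)–(-0.5053, 1.33137, 0.0362101)  len=0.5368
  (v12,v15,v16) [+--] → (-0.5053, 1.33137, 0.0362101)–(-0.5053, 1.33137, 0.5006)  len=0.4644
  (v12,v16,v13) [+-+] → (-0.5053, 1.33137, 0.5006)–(-0.5053, 1.01584, 0.934895)  len=0.5368
  (v13,v16,v17) [+--] → (-0.5053, 1.01584, 0.934895)–(-0.5053, 0.74289, 1.3106)  len=0.4644
  (v13,v17,v5) [+-+] → (-0.5053, 0.74289, 1.3106)–(-0.5053, 0.5053, 1.3878)  len=0.2498
  (v14,v0,v18) [-+-] → (-0.5053, 0.5053, -1.3878)–(-0.5053, 0, -1.45581)  len=0.5099
  (v17,v21,v5) [--+] → (-0.5053, 0, 1.45581)–(-0.5053, 0.5053, 1.3878)  len=0.5099
  (v18,v0,v22) [-+-] → (-0.5053, 0, -1.45581)–(-0.5053, -0.5053, -1.3878)  len=0.5099
  (v21,v25,v5) [--+] → (-0.5053, -0.5053, 1.3878)–(-0.5053, 0, 1.45581)  len=0.5099
  (v22,v0,v26) [-++] → (-0.5053, -0.5053, -1.3878)–(-0.5053, -0.74289, -1.3106)  len=0.2498
  (v22,v26,v23) [-+-] → (-0.5053, -0.74289, -1.3106)–(-0.5053, -1.01584, -0.934895)  len=0.4644
  (v23,v26,v27) [-++] → (-0.5053, -1.01584, -0.934895)–(-0.5053, -1.33137, -0.5006)  len=0.5368
  (v23,v27,v24) [-+-] → (-0.5053, -1.33137, -0.5006)–(-0.5053, -1.33137, -0.0362101)  len=0.4644
  (v24,v27,v28) [-++] → (-0.5053, -1.33137, -0.0362101)–(-0.5053, -1.33137, 0.5006)  len=0.5368
  (v24,v28,v25) [-+-] → (-0.5053, -1.33137, 0.5006)–(-0.5053, -0.889731, 1.10849)  len=0.7514
  (v25,v28,v29) [-++] → (-0.5053, -0.889731, 1.10849)–(-0.5053, -0.74289, 1.3106)  len=0.2498
  (v25,v29,v5) [-++] → (-0.5053, -0.74289, 1.3106)–(-0.5053, -0.5053, 1.3878)  len=0.2498

Chained into 1 loop(s):
  loop 1: 20 segments, perimeter = 9.0459
Total perimeter = 9.046
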